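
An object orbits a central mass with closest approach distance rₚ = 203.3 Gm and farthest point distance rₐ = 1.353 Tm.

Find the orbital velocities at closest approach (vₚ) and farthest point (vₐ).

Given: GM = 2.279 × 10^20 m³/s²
rₚ = 203.3 Gm = 2.033 × 10^11 m
rₐ = 1.353 Tm = 1.353 × 10^12 m
GM = 2.279 × 10^20 m³/s²
a = (rₚ + rₐ)/2 = 7.7815 × 10^11 m
Vis-viva: v² = GM (2/r − 1/a)
vₚ² = 2.279 × 10^20 × (9.83768 × 10^-12 − 1.2851 × 10^-12) = 1.94913 × 10^9 m²/s²
vₚ = 44149 m/s ≈ 44.15 km/s
vₐ² = 2.279 × 10^20 × (1.4782 × 10^-12 − 1.2851 × 10^-12) = 4.40069 × 10^7 m²/s²
vₐ = 6633.77 m/s ≈ 6.634 km/s

Final answer: vₚ = 44.15 km/s, vₐ = 6.634 km/s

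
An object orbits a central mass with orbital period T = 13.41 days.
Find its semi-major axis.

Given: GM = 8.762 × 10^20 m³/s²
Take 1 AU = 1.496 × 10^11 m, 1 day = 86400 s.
T = 13.41 days = 1.15862 × 10^6 s
GM = 8.762 × 10^20 m³/s²
Kepler's third law: a³ = GM T² / (4π²)
T² = 1.34241 × 10^12 s²
a³ = (8.762 × 10^20) × (1.34241 × 10^12) / (4π²) = 2.9794 × 10^31 m³
a = (a³)^(1/3) = 3.1001 × 10^10 m ≈ 0.2072 AU

Final answer: 0.2072 AU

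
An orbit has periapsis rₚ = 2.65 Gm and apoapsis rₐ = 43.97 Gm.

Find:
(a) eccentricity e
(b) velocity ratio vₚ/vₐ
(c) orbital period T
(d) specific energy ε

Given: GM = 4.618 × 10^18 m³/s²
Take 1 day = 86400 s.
rₚ = 2.65 Gm = 2.65 × 10^9 m
rₐ = 43.97 Gm = 4.397 × 10^10 m
GM = 4.618 × 10^18 m³/s²
a = (rₚ + rₐ)/2 = 2.331 × 10^10 m
e = (rₐ − rₚ)/(rₐ + rₚ) = (4.132 × 10^10) / (4.662 × 10^10) = 0.886315
(a) e = 0.886315 ≈ 0.8863
(b) vₚ/vₐ = rₐ/rₚ (angular momentum) = (4.397 × 10^10) / (2.65 × 10^9) = 16.5925 ≈ 16.59
(c) a³ = 1.26656 × 10^31 m³;  T = 2π √(a³/GM) = 2π × 1.6561 × 10^6 s = 1.04056 × 10^7 s ≈ 120.4 days
(d) 2a = 4.662 × 10^10 m;  ε = −GM/(2a) = -9.90562 × 10^7 J/kg ≈ -99.06 MJ/kg

Final answer:
(a) eccentricity e = 0.8863
(b) velocity ratio vₚ/vₐ = 16.59
(c) orbital period T = 120.4 days
(d) specific energy ε = -99.06 MJ/kg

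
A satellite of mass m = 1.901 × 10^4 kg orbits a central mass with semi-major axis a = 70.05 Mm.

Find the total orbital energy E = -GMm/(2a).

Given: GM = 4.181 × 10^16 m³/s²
a = 70.05 Mm = 7.005 × 10^7 m
GM = 4.181 × 10^16 m³/s²
2a = 1.401 × 10^8 m
GMm = 4.181 × 10^16 × 19010 = 7.94808 × 10^20 m³·kg/s²
E = −GMm/(2a) = -5.67315 × 10^12 J ≈ -5.673 TJ

Final answer: -5.673 TJ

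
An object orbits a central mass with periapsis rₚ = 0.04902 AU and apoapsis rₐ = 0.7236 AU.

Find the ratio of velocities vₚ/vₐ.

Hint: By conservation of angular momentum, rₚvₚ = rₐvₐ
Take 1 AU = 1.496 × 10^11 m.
rₚ = 0.04902 AU = 7.33339 × 10^9 m
rₐ = 0.7236 AU = 1.08251 × 10^11 m
rₚvₚ = rₐvₐ  ⇒  vₚ/vₐ = rₐ/rₚ
vₚ/vₐ = (1.08251 × 10^11) / (7.33339 × 10^9) = 14.7613

Final answer: vₚ/vₐ = 14.76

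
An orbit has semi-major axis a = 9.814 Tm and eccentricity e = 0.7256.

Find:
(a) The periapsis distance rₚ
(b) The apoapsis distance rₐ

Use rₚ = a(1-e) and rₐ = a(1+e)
a = 9.814 Tm = 9.814 × 10^12 m
e = 0.7256:  1 − e = 0.2744,  1 + e = 1.7256
(a) rₚ = a(1 − e) = 9.814 × 10^12 m × 0.2744 = 2.69296 × 10^12 m ≈ 2.693 Tm
(b) rₐ = a(1 + e) = 9.814 × 10^12 m × 1.7256 = 1.6935 × 10^13 m ≈ 16.94 Tm

Final answer:
(a) rₚ = 2.693 Tm
(b) rₐ = 16.94 Tm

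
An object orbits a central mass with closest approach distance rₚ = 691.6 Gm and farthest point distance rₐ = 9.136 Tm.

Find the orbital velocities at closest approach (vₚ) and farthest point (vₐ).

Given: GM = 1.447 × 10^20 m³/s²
rₚ = 691.6 Gm = 6.916 × 10^11 m
rₐ = 9.136 Tm = 9.136 × 10^12 m
GM = 1.447 × 10^20 m³/s²
a = (rₚ + rₐ)/2 = 4.9138 × 10^12 m
Vis-viva: v² = GM (2/r − 1/a)
vₚ² = 1.447 × 10^20 × (2.89184 × 10^-12 − 2.03508 × 10^-13) = 3.89002 × 10^8 m²/s²
vₚ = 19723.1 m/s ≈ 19.72 km/s
vₐ² = 1.447 × 10^20 × (2.18914 × 10^-13 − 2.03508 × 10^-13) = 2.2292 × 10^6 m²/s²
vₐ = 1493.05 m/s ≈ 1.493 km/s

Final answer: vₚ = 19.72 km/s, vₐ = 1.493 km/s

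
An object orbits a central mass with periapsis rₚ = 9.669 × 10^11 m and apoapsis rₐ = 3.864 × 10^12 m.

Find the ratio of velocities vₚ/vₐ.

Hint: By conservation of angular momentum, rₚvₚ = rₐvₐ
rₚ = 9.669 × 10^11 m
rₐ = 3.864 × 10^12 m
rₚvₚ = rₐvₐ  ⇒  vₚ/vₐ = rₐ/rₚ
vₚ/vₐ = (3.864 × 10^12) / (9.669 × 10^11) = 3.99628

Final answer: vₚ/vₐ = 3.996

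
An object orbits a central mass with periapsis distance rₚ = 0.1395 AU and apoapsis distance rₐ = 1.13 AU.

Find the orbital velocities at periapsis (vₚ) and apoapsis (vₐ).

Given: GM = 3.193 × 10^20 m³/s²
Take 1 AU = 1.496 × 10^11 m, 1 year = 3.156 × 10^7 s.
rₚ = 0.1395 AU = 2.08692 × 10^10 m
rₐ = 1.13 AU = 1.69048 × 10^11 m
GM = 3.193 × 10^20 m³/s²
a = (rₚ + rₐ)/2 = 9.49586 × 10^10 m
Vis-viva: v² = GM (2/r − 1/a)
vₚ² = 3.193 × 10^20 × (9.5835 × 10^-11 − 1.05309 × 10^-11) = 2.72376 × 10^10 m²/s²
vₚ = 165038 m/s ≈ 34.82 AU/year
vₐ² = 3.193 × 10^20 × (1.1831 × 10^-11 − 1.05309 × 10^-11) = 4.15107 × 10^8 m²/s²
vₐ = 20374.2 m/s ≈ 4.298 AU/year

Final answer: vₚ = 34.82 AU/year, vₐ = 4.298 AU/year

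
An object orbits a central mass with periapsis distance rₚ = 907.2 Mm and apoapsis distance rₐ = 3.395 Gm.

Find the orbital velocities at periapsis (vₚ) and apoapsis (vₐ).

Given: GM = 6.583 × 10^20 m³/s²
rₚ = 907.2 Mm = 9.072 × 10^8 m
rₐ = 3.395 Gm = 3.395 × 10^9 m
GM = 6.583 × 10^20 m³/s²
a = (rₚ + rₐ)/2 = 2.1511 × 10^9 m
Vis-viva: v² = GM (2/r − 1/a)
vₚ² = 6.583 × 10^20 × (2.20459 × 10^-9 − 4.64878 × 10^-10) = 1.14525 × 10^12 m²/s²
vₚ = 1.07016 × 10^6 m/s ≈ 1070 km/s
vₐ² = 6.583 × 10^20 × (5.89102 × 10^-10 − 4.64878 × 10^-10) = 8.17761 × 10^10 m²/s²
vₐ = 285965 m/s ≈ 286 km/s

Final answer: vₚ = 1070 km/s, vₐ = 286 km/s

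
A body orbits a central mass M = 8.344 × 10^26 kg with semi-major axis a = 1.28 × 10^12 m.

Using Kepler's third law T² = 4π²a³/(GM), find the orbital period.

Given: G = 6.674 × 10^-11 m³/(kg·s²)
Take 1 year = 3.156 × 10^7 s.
M = 8.344 × 10^26 kg
GM = G × M = 6.674 × 10^-11 × 8.344 × 10^26 = 5.56879 × 10^16 m³/s²
a = 1.28 × 10^12 m
a³ = 2.09715 × 10^36 m³
T = 2π √(a³/GM) = 2π √((2.09715 × 10^36) / (5.56879 × 10^16)) = 2π × 6.1367 × 10^9 s
T = 3.8558 × 10^10 s ≈ 1222 years

Final answer: 1222 years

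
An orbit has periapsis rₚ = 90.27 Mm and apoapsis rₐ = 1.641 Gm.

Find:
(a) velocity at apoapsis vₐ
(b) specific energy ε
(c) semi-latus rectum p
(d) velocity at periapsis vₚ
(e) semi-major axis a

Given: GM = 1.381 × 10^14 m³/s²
rₚ = 90.27 Mm = 9.027 × 10^7 m
rₐ = 1.641 Gm = 1.641 × 10^9 m
GM = 1.381 × 10^14 m³/s²
a = (rₚ + rₐ)/2 = 8.65635 × 10^8 m
e = (rₐ − rₚ)/(rₐ + rₚ) = (1.55073 × 10^9) / (1.73127 × 10^9) = 0.895718
(a) vₐ² = GM (2/rₐ − 1/a) = 1.381 × 10^14 × (1.21877 × 10^-9 − 1.15522 × 10^-9) = 8775.94 m²/s²;  vₐ = 93.68 m/s ≈ 93.68 m/s
(b) 2a = 1.73127 × 10^9 m;  ε = −GM/(2a) = -79768 J/kg ≈ -79.77 kJ/kg
(c) 1 − e² = 0.197689;  p = a(1 − e²) = 8.65635 × 10^8 × 0.197689 = 1.71126 × 10^8 m ≈ 171.1 Mm
(d) vₚ² = GM (2/rₚ − 1/a) = 1.381 × 10^14 × (2.21558 × 10^-8 − 1.15522 × 10^-9) = 2.90017 × 10^6 m²/s²;  vₚ = 1702.99 m/s ≈ 1.703 km/s
(e) a = 8.65635 × 10^8 m ≈ 865.6 Mm

Final answer:
(a) velocity at apoapsis vₐ = 93.68 m/s
(b) specific energy ε = -79.77 kJ/kg
(c) semi-latus rectum p = 171.1 Mm
(d) velocity at periapsis vₚ = 1.703 km/s
(e) semi-major axis a = 865.6 Mm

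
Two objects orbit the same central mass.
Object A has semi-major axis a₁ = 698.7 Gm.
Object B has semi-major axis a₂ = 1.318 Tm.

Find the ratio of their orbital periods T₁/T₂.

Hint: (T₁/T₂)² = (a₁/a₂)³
a₁ = 698.7 Gm = 6.987 × 10^11 m
a₂ = 1.318 Tm = 1.318 × 10^12 m
a₁/a₂ = 0.530121
T₁/T₂ = (a₁/a₂)^(3/2) = (0.530121)^1.5 = 0.385978

Final answer: T₁/T₂ = 0.386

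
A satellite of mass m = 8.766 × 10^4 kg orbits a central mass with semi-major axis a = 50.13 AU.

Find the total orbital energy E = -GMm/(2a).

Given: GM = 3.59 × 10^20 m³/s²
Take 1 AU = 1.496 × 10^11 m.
a = 50.13 AU = 7.49945 × 10^12 m
GM = 3.59 × 10^20 m³/s²
2a = 1.49989 × 10^13 m
GMm = 3.59 × 10^20 × 87660 = 3.14699 × 10^25 m³·kg/s²
E = −GMm/(2a) = -2.09815 × 10^12 J ≈ -2.098 TJ

Final answer: -2.098 TJ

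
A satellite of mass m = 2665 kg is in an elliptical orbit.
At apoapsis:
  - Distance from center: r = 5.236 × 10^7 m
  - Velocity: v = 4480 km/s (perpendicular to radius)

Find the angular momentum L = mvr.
r = 5.236 × 10^7 m
v = 4480 km/s = 4.48 × 10^6 m/s
vr = 4.48 × 10^6 × 5.236 × 10^7 = 2.34573 × 10^14 m²/s
L = m × vr = 2665 × 2.34573 × 10^14 = 6.25137 × 10^17 kg·m²/s ≈ 6.251 × 10^17 kg·m²/s

Final answer: L = 6.251 × 10^17 kg·m²/s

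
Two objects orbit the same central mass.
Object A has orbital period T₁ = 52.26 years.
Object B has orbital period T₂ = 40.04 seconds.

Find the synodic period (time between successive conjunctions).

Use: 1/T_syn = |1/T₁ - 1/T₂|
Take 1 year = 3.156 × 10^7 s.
T₁ = 52.26 years = 1.64933 × 10^9 s
T₂ = 40.04 seconds
1/T₁ = 6.06308 × 10^-10 s⁻¹
1/T₂ = 0.024975 s⁻¹
|1/T₁ − 1/T₂| = 0.024975 s⁻¹
T_syn = 1 / |1/T₁ − 1/T₂| = 40.04 s ≈ 40.04 seconds

Final answer: T_syn = 40.04 seconds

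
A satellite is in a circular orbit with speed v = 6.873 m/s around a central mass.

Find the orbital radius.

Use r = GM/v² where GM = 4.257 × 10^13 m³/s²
v = 6.873 m/s
GM = 4.257 × 10^13 m³/s²
v² = 47.2381 m²/s²
r = GM/v² = (4.257 × 10^13) / 47.2381 = 9.01179 × 10^11 m ≈ 901.2 Gm

Final answer: 901.2 Gm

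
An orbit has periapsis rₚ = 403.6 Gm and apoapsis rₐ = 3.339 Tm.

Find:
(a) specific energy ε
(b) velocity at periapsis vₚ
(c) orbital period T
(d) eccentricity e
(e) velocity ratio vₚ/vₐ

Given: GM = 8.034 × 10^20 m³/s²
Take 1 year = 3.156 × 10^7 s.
rₚ = 403.6 Gm = 4.036 × 10^11 m
rₐ = 3.339 Tm = 3.339 × 10^12 m
GM = 8.034 × 10^20 m³/s²
a = (rₚ + rₐ)/2 = 1.8713 × 10^12 m
e = (rₐ − rₚ)/(rₐ + rₚ) = (2.9354 × 10^12) / (3.7426 × 10^12) = 0.784321
(a) 2a = 3.7426 × 10^12 m;  ε = −GM/(2a) = -2.14664 × 10^8 J/kg ≈ -214.7 MJ/kg
(b) vₚ² = GM (2/rₚ − 1/a) = 8.034 × 10^20 × (4.9554 × 10^-12 − 5.34388 × 10^-13) = 3.55184 × 10^9 m²/s²;  vₚ = 59597.3 m/s ≈ 59.6 km/s
(c) a³ = 6.55285 × 10^36 m³;  T = 2π √(a³/GM) = 2π × 9.03128 × 10^7 s = 5.67452 × 10^8 s ≈ 17.98 years
(d) e = 0.784321 ≈ 0.7843
(e) vₚ/vₐ = rₐ/rₚ (angular momentum) = (3.339 × 10^12) / (4.036 × 10^11) = 8.27304 ≈ 8.273

Final answer:
(a) specific energy ε = -214.7 MJ/kg
(b) velocity at periapsis vₚ = 59.6 km/s
(c) orbital period T = 17.98 years
(d) eccentricity e = 0.7843
(e) velocity ratio vₚ/vₐ = 8.273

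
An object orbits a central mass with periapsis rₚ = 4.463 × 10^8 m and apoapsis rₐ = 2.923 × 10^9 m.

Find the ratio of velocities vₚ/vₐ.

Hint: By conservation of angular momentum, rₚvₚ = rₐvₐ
rₚ = 4.463 × 10^8 m
rₐ = 2.923 × 10^9 m
rₚvₚ = rₐvₐ  ⇒  vₚ/vₐ = rₐ/rₚ
vₚ/vₐ = (2.923 × 10^9) / (4.463 × 10^8) = 6.54941

Final answer: vₚ/vₐ = 6.549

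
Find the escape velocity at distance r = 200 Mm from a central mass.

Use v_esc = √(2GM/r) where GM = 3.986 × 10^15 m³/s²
r = 200 Mm = 2 × 10^8 m
GM = 3.986 × 10^15 m³/s²
2GM/r = 2 × (3.986 × 10^15) / (2 × 10^8) = 3.986 × 10^7 m²/s²
v_esc = √(2GM/r) = 6313.48 m/s ≈ 6.313 km/s

Final answer: 6.313 km/s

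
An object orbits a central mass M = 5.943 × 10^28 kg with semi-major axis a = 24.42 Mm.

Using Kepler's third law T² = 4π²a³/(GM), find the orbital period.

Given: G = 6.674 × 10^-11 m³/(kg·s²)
M = 5.943 × 10^28 kg
GM = G × M = 6.674 × 10^-11 × 5.943 × 10^28 = 3.96636 × 10^18 m³/s²
a = 24.42 Mm = 2.442 × 10^7 m
a³ = 1.45625 × 10^22 m³
T = 2π √(a³/GM) = 2π √((1.45625 × 10^22) / (3.96636 × 10^18)) = 2π × 60.593 s
T = 380.717 s ≈ 6.345 minutes

Final answer: 6.345 minutes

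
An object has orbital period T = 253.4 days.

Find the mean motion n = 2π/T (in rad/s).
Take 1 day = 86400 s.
T = 253.4 days = 2.18938 × 10^7 s
n = 2π / (2.18938 × 10^7 s) = 2.86985 × 10^-7 rad/s ≈ 2.87 × 10^-7 rad/s

Final answer: n = 2.87 × 10^-7 rad/s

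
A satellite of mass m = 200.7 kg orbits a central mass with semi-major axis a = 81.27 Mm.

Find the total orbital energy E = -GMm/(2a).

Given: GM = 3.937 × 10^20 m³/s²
a = 81.27 Mm = 8.127 × 10^7 m
GM = 3.937 × 10^20 m³/s²
2a = 1.6254 × 10^8 m
GMm = 3.937 × 10^20 × 200.7 = 7.90156 × 10^22 m³·kg/s²
E = −GMm/(2a) = -4.8613 × 10^14 J ≈ -486.1 TJ

Final answer: -486.1 TJ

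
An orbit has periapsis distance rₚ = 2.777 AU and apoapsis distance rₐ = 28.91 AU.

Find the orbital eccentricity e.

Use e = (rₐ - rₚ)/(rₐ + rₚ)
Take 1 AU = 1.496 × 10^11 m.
rₚ = 2.777 AU = 4.15439 × 10^11 m
rₐ = 28.91 AU = 4.32494 × 10^12 m
rₐ − rₚ = 3.9095 × 10^12 m
rₐ + rₚ = 4.74038 × 10^12 m
e = (rₐ − rₚ)/(rₐ + rₚ) = 0.824723

Final answer: e = 0.8247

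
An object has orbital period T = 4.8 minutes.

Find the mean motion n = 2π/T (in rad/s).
T = 4.8 minutes = 288 s
n = 2π / 288 s = 0.0218166 rad/s ≈ 0.02182 rad/s

Final answer: n = 0.02182 rad/s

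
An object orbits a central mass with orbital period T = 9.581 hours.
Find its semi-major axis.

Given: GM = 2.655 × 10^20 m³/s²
T = 9.581 hours = 34491.6 s
GM = 2.655 × 10^20 m³/s²
Kepler's third law: a³ = GM T² / (4π²)
T² = 1.18967 × 10^9 s²
a³ = (2.655 × 10^20) × (1.18967 × 10^9) / (4π²) = 8.00076 × 10^27 m³
a = (a³)^(1/3) = 2.00006 × 10^9 m ≈ 2 Gm

Final answer: 2 Gm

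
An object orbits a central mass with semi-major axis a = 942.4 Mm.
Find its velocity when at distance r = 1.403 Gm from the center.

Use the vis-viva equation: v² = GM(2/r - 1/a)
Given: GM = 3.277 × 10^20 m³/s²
a = 942.4 Mm = 9.424 × 10^8 m
r = 1.403 Gm = 1.403 × 10^9 m
GM = 3.277 × 10^20 m³/s²
2/r − 1/a = 1.42552 × 10^-9 − 1.06112 × 10^-9 = 3.64396 × 10^-10 m⁻¹
v² = GM (2/r − 1/a) = 1.19413 × 10^11 m²/s²
v = 345561 m/s ≈ 345.6 km/s

Final answer: 345.6 km/s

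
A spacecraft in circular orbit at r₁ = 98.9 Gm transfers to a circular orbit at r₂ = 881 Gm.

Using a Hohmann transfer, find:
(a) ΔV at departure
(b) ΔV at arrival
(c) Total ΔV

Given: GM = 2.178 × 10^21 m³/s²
r₁ = 98.9 Gm = 9.89 × 10^10 m
r₂ = 881 Gm = 8.81 × 10^11 m
GM = 2.178 × 10^21 m³/s²
Transfer ellipse: a_t = (r₁ + r₂)/2 = 4.8995 × 10^11 m
Circular speed at r₁: v₁ = √(GM/r₁) = 148399 m/s
Transfer speed at r₁ (periapsis): v₁ₜ = √(GM(2/r₁ − 1/a_t)) = 198995 m/s
(a) ΔV₁ = v₁ₜ − v₁ = 50596.4 m/s ≈ 50.6 km/s
Circular speed at r₂: v₂ = √(GM/r₂) = 49721.1 m/s
Transfer speed at r₂ (apoapsis): v₂ₜ = √(GM(2/r₂ − 1/a_t)) = 22339 m/s
(b) ΔV₂ = v₂ − v₂ₜ = 27382.2 m/s ≈ 27.38 km/s
(c) ΔV_total = ΔV₁ + ΔV₂ = 77978.5 m/s ≈ 77.98 km/s

Final answer:
(a) ΔV₁ = 50.6 km/s
(b) ΔV₂ = 27.38 km/s
(c) ΔV_total = 77.98 km/s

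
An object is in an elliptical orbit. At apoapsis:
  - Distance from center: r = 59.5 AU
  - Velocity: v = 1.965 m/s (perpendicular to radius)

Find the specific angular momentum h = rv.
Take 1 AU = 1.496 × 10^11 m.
r = 59.5 AU = 8.9012 × 10^12 m
v = 1.965 m/s
h = rv = 8.9012 × 10^12 × 1.965 = 1.74909 × 10^13 m²/s ≈ 1.749 × 10^13 m²/s

Final answer: h = 1.749 × 10^13 m²/s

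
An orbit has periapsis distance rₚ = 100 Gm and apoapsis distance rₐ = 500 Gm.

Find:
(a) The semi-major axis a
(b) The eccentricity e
rₚ = 100 Gm = 1 × 10^11 m
rₐ = 500 Gm = 5 × 10^11 m
(a) a = (rₚ + rₐ)/2 = 3 × 10^11 m ≈ 300 Gm
(b) e = (rₐ − rₚ)/(rₐ + rₚ) = (4 × 10^11) / (6 × 10^11) = 0.666667

Final answer:
(a) a = 300 Gm
(b) e = 0.6667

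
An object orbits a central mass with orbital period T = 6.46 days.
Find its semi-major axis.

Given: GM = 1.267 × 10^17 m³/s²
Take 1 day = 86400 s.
T = 6.46 days = 558144 s
GM = 1.267 × 10^17 m³/s²
Kepler's third law: a³ = GM T² / (4π²)
T² = 3.11525 × 10^11 s²
a³ = (1.267 × 10^17) × (3.11525 × 10^11) / (4π²) = 9.99791 × 10^26 m³
a = (a³)^(1/3) = 9.9993 × 10^8 m ≈ 999.9 Mm

Final answer: 999.9 Mm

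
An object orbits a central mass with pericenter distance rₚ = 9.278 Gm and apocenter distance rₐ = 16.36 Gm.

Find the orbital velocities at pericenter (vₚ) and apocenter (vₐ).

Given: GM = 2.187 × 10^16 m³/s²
rₚ = 9.278 Gm = 9.278 × 10^9 m
rₐ = 16.36 Gm = 1.636 × 10^10 m
GM = 2.187 × 10^16 m³/s²
a = (rₚ + rₐ)/2 = 1.2819 × 10^10 m
Vis-viva: v² = GM (2/r − 1/a)
vₚ² = 2.187 × 10^16 × (2.15564 × 10^-10 − 7.80092 × 10^-11) = 3.00832 × 10^6 m²/s²
vₚ = 1734.45 m/s ≈ 1.734 km/s
vₐ² = 2.187 × 10^16 × (1.22249 × 10^-10 − 7.80092 × 10^-11) = 967533 m²/s²
vₐ = 983.632 m/s ≈ 983.6 m/s

Final answer: vₚ = 1.734 km/s, vₐ = 983.6 m/s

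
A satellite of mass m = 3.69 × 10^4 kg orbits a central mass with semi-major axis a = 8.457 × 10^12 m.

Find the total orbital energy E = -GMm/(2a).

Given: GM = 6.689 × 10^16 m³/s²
a = 8.457 × 10^12 m
GM = 6.689 × 10^16 m³/s²
2a = 1.6914 × 10^13 m
GMm = 6.689 × 10^16 × 36900 = 2.46824 × 10^21 m³·kg/s²
E = −GMm/(2a) = -1.45929 × 10^8 J ≈ -145.9 MJ

Final answer: -145.9 MJ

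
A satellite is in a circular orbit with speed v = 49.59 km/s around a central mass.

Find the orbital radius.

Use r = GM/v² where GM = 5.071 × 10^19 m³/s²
v = 49.59 km/s = 49590 m/s
GM = 5.071 × 10^19 m³/s²
v² = 2.45917 × 10^9 m²/s²
r = GM/v² = (5.071 × 10^19) / (2.45917 × 10^9) = 2.06208 × 10^10 m ≈ 2.062 × 10^10 m

Final answer: 2.062 × 10^10 m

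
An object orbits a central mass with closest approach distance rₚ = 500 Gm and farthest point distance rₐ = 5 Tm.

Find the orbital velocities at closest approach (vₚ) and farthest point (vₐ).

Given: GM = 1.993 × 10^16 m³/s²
rₚ = 500 Gm = 5 × 10^11 m
rₐ = 5 Tm = 5 × 10^12 m
GM = 1.993 × 10^16 m³/s²
a = (rₚ + rₐ)/2 = 2.75 × 10^12 m
Vis-viva: v² = GM (2/r − 1/a)
vₚ² = 1.993 × 10^16 × (4 × 10^-12 − 3.63636 × 10^-13) = 72472.7 m²/s²
vₚ = 269.208 m/s ≈ 269.2 m/s
vₐ² = 1.993 × 10^16 × (4 × 10^-13 − 3.63636 × 10^-13) = 724.727 m²/s²
vₐ = 26.9208 m/s ≈ 26.92 m/s

Final answer: vₚ = 269.2 m/s, vₐ = 26.92 m/s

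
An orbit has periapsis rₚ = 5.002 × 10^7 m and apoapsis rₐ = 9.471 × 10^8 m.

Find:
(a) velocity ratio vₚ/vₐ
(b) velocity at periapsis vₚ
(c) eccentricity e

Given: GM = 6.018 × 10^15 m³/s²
rₚ = 5.002 × 10^7 m
rₐ = 9.471 × 10^8 m
GM = 6.018 × 10^15 m³/s²
a = (rₚ + rₐ)/2 = 4.9856 × 10^8 m
e = (rₐ − rₚ)/(rₐ + rₚ) = (8.9708 × 10^8) / (9.9712 × 10^8) = 0.899671
(a) vₚ/vₐ = rₐ/rₚ (angular momentum) = (9.471 × 10^8) / (5.002 × 10^7) = 18.9344 ≈ 18.93
(b) vₚ² = GM (2/rₚ − 1/a) = 6.018 × 10^15 × (3.9984 × 10^-8 − 2.00578 × 10^-9) = 2.28553 × 10^8 m²/s²;  vₚ = 15118 m/s ≈ 15.12 km/s
(c) e = 0.899671 ≈ 0.8997

Final answer:
(a) velocity ratio vₚ/vₐ = 18.93
(b) velocity at periapsis vₚ = 15.12 km/s
(c) eccentricity e = 0.8997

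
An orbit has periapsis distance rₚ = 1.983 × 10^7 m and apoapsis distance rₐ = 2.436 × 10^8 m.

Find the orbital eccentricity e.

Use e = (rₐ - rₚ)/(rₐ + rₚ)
rₚ = 1.983 × 10^7 m
rₐ = 2.436 × 10^8 m
rₐ − rₚ = 2.2377 × 10^8 m
rₐ + rₚ = 2.6343 × 10^8 m
e = (rₐ − rₚ)/(rₐ + rₚ) = 0.849448

Final answer: e = 0.8494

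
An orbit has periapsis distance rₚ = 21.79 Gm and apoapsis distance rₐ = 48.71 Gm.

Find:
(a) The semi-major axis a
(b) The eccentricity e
rₚ = 21.79 Gm = 2.179 × 10^10 m
rₐ = 48.71 Gm = 4.871 × 10^10 m
(a) a = (rₚ + rₐ)/2 = 3.525 × 10^10 m ≈ 35.25 Gm
(b) e = (rₐ − rₚ)/(rₐ + rₚ) = (2.692 × 10^10) / (7.05 × 10^10) = 0.381844

Final answer:
(a) a = 35.25 Gm
(b) e = 0.3818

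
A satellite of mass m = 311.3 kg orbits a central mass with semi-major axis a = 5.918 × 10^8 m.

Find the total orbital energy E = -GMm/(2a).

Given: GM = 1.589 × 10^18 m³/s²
a = 5.918 × 10^8 m
GM = 1.589 × 10^18 m³/s²
2a = 1.1836 × 10^9 m
GMm = 1.589 × 10^18 × 311.3 = 4.94656 × 10^20 m³·kg/s²
E = −GMm/(2a) = -4.17925 × 10^11 J ≈ -417.9 GJ

Final answer: -417.9 GJ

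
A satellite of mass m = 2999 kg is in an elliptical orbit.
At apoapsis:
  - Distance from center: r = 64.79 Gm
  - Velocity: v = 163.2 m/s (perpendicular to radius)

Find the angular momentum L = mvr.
r = 64.79 Gm = 6.479 × 10^10 m
v = 163.2 m/s
vr = 163.2 × 6.479 × 10^10 = 1.05737 × 10^13 m²/s
L = m × vr = 2999 × 1.05737 × 10^13 = 3.17106 × 10^16 kg·m²/s ≈ 3.171 × 10^16 kg·m²/s

Final answer: L = 3.171 × 10^16 kg·m²/s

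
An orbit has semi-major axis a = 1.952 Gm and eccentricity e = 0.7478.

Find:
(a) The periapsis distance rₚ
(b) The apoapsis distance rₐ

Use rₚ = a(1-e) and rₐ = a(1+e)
a = 1.952 Gm = 1.952 × 10^9 m
e = 0.7478:  1 − e = 0.2522,  1 + e = 1.7478
(a) rₚ = a(1 − e) = 1.952 × 10^9 m × 0.2522 = 4.92294 × 10^8 m ≈ 492.3 Mm
(b) rₐ = a(1 + e) = 1.952 × 10^9 m × 1.7478 = 3.41171 × 10^9 m ≈ 3.412 Gm

Final answer:
(a) rₚ = 492.3 Mm
(b) rₐ = 3.412 Gm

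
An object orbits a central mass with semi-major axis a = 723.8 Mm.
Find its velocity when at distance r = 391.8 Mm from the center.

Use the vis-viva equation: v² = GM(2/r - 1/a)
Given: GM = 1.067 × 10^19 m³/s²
a = 723.8 Mm = 7.238 × 10^8 m
r = 391.8 Mm = 3.918 × 10^8 m
GM = 1.067 × 10^19 m³/s²
2/r − 1/a = 5.10465 × 10^-9 − 1.3816 × 10^-9 = 3.72305 × 10^-9 m⁻¹
v² = GM (2/r − 1/a) = 3.97249 × 10^10 m²/s²
v = 199311 m/s ≈ 199.3 km/s

Final answer: 199.3 km/s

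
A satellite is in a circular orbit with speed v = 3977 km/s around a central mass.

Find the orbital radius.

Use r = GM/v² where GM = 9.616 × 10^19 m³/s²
v = 3977 km/s = 3.977 × 10^6 m/s
GM = 9.616 × 10^19 m³/s²
v² = 1.58165 × 10^13 m²/s²
r = GM/v² = (9.616 × 10^19) / (1.58165 × 10^13) = 6.07972 × 10^6 m ≈ 6.08 Mm

Final answer: 6.08 Mm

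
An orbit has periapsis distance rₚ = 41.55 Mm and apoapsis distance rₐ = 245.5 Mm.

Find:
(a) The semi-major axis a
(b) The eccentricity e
rₚ = 41.55 Mm = 4.155 × 10^7 m
rₐ = 245.5 Mm = 2.455 × 10^8 m
(a) a = (rₚ + rₐ)/2 = 1.43525 × 10^8 m ≈ 143.5 Mm
(b) e = (rₐ − rₚ)/(rₐ + rₚ) = (2.0395 × 10^8) / (2.8705 × 10^8) = 0.710503

Final answer:
(a) a = 143.5 Mm
(b) e = 0.7105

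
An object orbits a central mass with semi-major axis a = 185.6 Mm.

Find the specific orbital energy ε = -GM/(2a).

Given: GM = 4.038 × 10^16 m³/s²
a = 185.6 Mm = 1.856 × 10^8 m
GM = 4.038 × 10^16 m³/s²
2a = 3.712 × 10^8 m
ε = −GM/(2a) = -1.08782 × 10^8 J/kg ≈ -108.8 MJ/kg

Final answer: -108.8 MJ/kg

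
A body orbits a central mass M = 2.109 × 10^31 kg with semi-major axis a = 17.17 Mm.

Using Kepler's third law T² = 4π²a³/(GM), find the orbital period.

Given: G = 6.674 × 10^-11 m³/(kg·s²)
M = 2.109 × 10^31 kg
GM = G × M = 6.674 × 10^-11 × 2.109 × 10^31 = 1.40755 × 10^21 m³/s²
a = 17.17 Mm = 1.717 × 10^7 m
a³ = 5.06187 × 10^21 m³
T = 2π √(a³/GM) = 2π √((5.06187 × 10^21) / (1.40755 × 10^21)) = 2π × 1.89637 s
T = 11.9153 s ≈ 11.92 seconds

Final answer: 11.92 seconds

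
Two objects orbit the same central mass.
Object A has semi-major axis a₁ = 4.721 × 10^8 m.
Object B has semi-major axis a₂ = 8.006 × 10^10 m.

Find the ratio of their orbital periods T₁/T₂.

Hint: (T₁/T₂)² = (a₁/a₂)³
a₁ = 4.721 × 10^8 m
a₂ = 8.006 × 10^10 m
a₁/a₂ = 0.00589683
T₁/T₂ = (a₁/a₂)^(3/2) = (0.00589683)^1.5 = 0.000452822

Final answer: T₁/T₂ = 0.0004528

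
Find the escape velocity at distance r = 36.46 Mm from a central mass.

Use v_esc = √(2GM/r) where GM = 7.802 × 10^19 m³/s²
r = 36.46 Mm = 3.646 × 10^7 m
GM = 7.802 × 10^19 m³/s²
2GM/r = 2 × (7.802 × 10^19) / (3.646 × 10^7) = 4.27976 × 10^12 m²/s²
v_esc = √(2GM/r) = 2.06876 × 10^6 m/s ≈ 2069 km/s

Final answer: 2069 km/s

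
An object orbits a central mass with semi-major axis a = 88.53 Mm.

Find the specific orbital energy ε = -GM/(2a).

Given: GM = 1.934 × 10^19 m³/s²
a = 88.53 Mm = 8.853 × 10^7 m
GM = 1.934 × 10^19 m³/s²
2a = 1.7706 × 10^8 m
ε = −GM/(2a) = -1.09229 × 10^11 J/kg ≈ -109.2 GJ/kg

Final answer: -109.2 GJ/kg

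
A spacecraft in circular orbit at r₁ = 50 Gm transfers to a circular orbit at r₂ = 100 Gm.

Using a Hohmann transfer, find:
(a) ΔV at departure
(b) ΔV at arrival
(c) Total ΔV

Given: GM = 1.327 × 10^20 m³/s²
r₁ = 50 Gm = 5 × 10^10 m
r₂ = 100 Gm = 1 × 10^11 m
GM = 1.327 × 10^20 m³/s²
Transfer ellipse: a_t = (r₁ + r₂)/2 = 7.5 × 10^10 m
Circular speed at r₁: v₁ = √(GM/r₁) = 51517 m/s
Transfer speed at r₁ (periapsis): v₁ₜ = √(GM(2/r₁ − 1/a_t)) = 59486.7 m/s
(a) ΔV₁ = v₁ₜ − v₁ = 7969.71 m/s ≈ 7.97 km/s
Circular speed at r₂: v₂ = √(GM/r₂) = 36428 m/s
Transfer speed at r₂ (apoapsis): v₂ₜ = √(GM(2/r₂ − 1/a_t)) = 29743.3 m/s
(b) ΔV₂ = v₂ − v₂ₜ = 6684.66 m/s ≈ 6.685 km/s
(c) ΔV_total = ΔV₁ + ΔV₂ = 14654.4 m/s ≈ 14.65 km/s

Final answer:
(a) ΔV₁ = 7.97 km/s
(b) ΔV₂ = 6.685 km/s
(c) ΔV_total = 14.65 km/s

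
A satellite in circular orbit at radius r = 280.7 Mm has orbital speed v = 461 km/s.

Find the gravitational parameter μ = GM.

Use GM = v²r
r = 280.7 Mm = 2.807 × 10^8 m
v = 461 km/s = 461000 m/s
v² = 2.12521 × 10^11 m²/s²
GM = v²r = 2.12521 × 10^11 × 2.807 × 10^8 = 5.96546 × 10^19 m³/s²
GM ≈ 5.965 × 10^19 m³/s²

Final answer: GM = 5.965 × 10^19 m³/s²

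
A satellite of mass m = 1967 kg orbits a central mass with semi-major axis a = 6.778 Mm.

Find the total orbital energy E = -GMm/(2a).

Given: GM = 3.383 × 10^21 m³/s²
a = 6.778 Mm = 6.778 × 10^6 m
GM = 3.383 × 10^21 m³/s²
2a = 1.3556 × 10^7 m
GMm = 3.383 × 10^21 × 1967 = 6.65436 × 10^24 m³·kg/s²
E = −GMm/(2a) = -4.90879 × 10^17 J ≈ -490.9 PJ

Final answer: -490.9 PJ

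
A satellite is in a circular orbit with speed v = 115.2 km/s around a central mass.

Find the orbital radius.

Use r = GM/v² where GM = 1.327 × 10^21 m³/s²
v = 115.2 km/s = 115200 m/s
GM = 1.327 × 10^21 m³/s²
v² = 1.3271 × 10^10 m²/s²
r = GM/v² = (1.327 × 10^21) / (1.3271 × 10^10) = 9.99922 × 10^10 m ≈ 99.99 Gm

Final answer: 99.99 Gm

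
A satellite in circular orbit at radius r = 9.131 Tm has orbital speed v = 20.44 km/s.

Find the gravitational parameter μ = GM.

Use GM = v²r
r = 9.131 Tm = 9.131 × 10^12 m
v = 20.44 km/s = 20440 m/s
v² = 4.17794 × 10^8 m²/s²
GM = v²r = 4.17794 × 10^8 × 9.131 × 10^12 = 3.81487 × 10^21 m³/s²
GM ≈ 3.815 × 10^21 m³/s²

Final answer: GM = 3.815 × 10^21 m³/s²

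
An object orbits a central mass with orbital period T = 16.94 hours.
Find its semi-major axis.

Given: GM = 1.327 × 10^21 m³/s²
T = 16.94 hours = 60984 s
GM = 1.327 × 10^21 m³/s²
Kepler's third law: a³ = GM T² / (4π²)
T² = 3.71905 × 10^9 s²
a³ = (1.327 × 10^21) × (3.71905 × 10^9) / (4π²) = 1.25009 × 10^29 m³
a = (a³)^(1/3) = 5.00013 × 10^9 m ≈ 5 Gm

Final answer: 5 Gm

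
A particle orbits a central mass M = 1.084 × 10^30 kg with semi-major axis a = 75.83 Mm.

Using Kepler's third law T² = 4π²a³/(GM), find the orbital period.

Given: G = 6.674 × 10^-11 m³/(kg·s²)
M = 1.084 × 10^30 kg
GM = G × M = 6.674 × 10^-11 × 1.084 × 10^30 = 7.23462 × 10^19 m³/s²
a = 75.83 Mm = 7.583 × 10^7 m
a³ = 4.36037 × 10^23 m³
T = 2π √(a³/GM) = 2π √((4.36037 × 10^23) / (7.23462 × 10^19)) = 2π × 77.6343 s
T = 487.791 s ≈ 8.13 minutes

Final answer: 8.13 minutes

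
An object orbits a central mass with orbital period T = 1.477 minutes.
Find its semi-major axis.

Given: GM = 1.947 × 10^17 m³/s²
T = 1.477 minutes = 88.62 s
GM = 1.947 × 10^17 m³/s²
Kepler's third law: a³ = GM T² / (4π²)
T² = 7853.5 s²
a³ = (1.947 × 10^17) × 7853.5 / (4π²) = 3.8732 × 10^19 m³
a = (a³)^(1/3) = 3.38343 × 10^6 m ≈ 3.383 Mm

Final answer: 3.383 Mm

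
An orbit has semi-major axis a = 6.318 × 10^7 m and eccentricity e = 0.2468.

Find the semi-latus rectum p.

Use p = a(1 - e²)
a = 6.318 × 10^7 m
e = 0.2468,  e² = 0.0609102,  1 − e² = 0.93909
p = a(1 − e²) = 6.318 × 10^7 m × 0.93909 = 5.93317 × 10^7 m ≈ 5.933 × 10^7 m

Final answer: p = 5.933 × 10^7 m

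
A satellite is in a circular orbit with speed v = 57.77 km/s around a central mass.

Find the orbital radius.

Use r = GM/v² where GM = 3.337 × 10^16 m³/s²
v = 57.77 km/s = 57770 m/s
GM = 3.337 × 10^16 m³/s²
v² = 3.33737 × 10^9 m²/s²
r = GM/v² = (3.337 × 10^16) / (3.33737 × 10^9) = 9.99888 × 10^6 m ≈ 9.999 Mm

Final answer: 9.999 Mm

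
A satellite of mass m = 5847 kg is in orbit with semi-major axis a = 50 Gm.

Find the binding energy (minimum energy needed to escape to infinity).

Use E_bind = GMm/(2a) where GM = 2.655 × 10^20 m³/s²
a = 50 Gm = 5 × 10^10 m
GM = 2.655 × 10^20 m³/s²
m = 5847 kg
GMm = 2.655 × 10^20 × 5847 = 1.55238 × 10^24 m³·kg/s²
2a = 1 × 10^11 m
E_bind = GMm/(2a) = 1.55238 × 10^13 J ≈ 15.52 TJ

Final answer: 15.52 TJ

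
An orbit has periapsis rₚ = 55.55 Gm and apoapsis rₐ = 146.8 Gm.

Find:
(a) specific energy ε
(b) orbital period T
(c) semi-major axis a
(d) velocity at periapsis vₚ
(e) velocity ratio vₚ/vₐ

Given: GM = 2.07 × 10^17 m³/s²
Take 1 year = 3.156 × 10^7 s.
rₚ = 55.55 Gm = 5.555 × 10^10 m
rₐ = 146.8 Gm = 1.468 × 10^11 m
GM = 2.07 × 10^17 m³/s²
a = (rₚ + rₐ)/2 = 1.01175 × 10^11 m
e = (rₐ − rₚ)/(rₐ + rₚ) = (9.125 × 10^10) / (2.0235 × 10^11) = 0.450951
(a) 2a = 2.0235 × 10^11 m;  ε = −GM/(2a) = -1.02298 × 10^6 J/kg ≈ -1.023 MJ/kg
(b) a³ = 1.03567 × 10^33 m³;  T = 2π √(a³/GM) = 2π × 7.07334 × 10^7 s = 4.44431 × 10^8 s ≈ 14.08 years
(c) a = 1.01175 × 10^11 m ≈ 101.2 Gm
(d) vₚ² = GM (2/rₚ − 1/a) = 2.07 × 10^17 × (3.60036 × 10^-11 − 9.88386 × 10^-12) = 5.40679 × 10^6 m²/s²;  vₚ = 2325.25 m/s ≈ 2.325 km/s
(e) vₚ/vₐ = rₐ/rₚ (angular momentum) = (1.468 × 10^11) / (5.555 × 10^10) = 2.64266 ≈ 2.643

Final answer:
(a) specific energy ε = -1.023 MJ/kg
(b) orbital period T = 14.08 years
(c) semi-major axis a = 101.2 Gm
(d) velocity at periapsis vₚ = 2.325 km/s
(e) velocity ratio vₚ/vₐ = 2.643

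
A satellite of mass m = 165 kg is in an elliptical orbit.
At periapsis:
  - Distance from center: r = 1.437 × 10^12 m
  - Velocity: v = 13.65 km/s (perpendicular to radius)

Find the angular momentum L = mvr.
r = 1.437 × 10^12 m
v = 13.65 km/s = 13650 m/s
vr = 13650 × 1.437 × 10^12 = 1.9615 × 10^16 m²/s
L = m × vr = 165 × 1.9615 × 10^16 = 3.23648 × 10^18 kg·m²/s ≈ 3.236 × 10^18 kg·m²/s

Final answer: L = 3.236 × 10^18 kg·m²/s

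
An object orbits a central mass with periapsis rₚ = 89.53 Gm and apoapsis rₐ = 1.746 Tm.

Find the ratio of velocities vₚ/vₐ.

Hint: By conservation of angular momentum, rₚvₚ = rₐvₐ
rₚ = 89.53 Gm = 8.953 × 10^10 m
rₐ = 1.746 Tm = 1.746 × 10^12 m
rₚvₚ = rₐvₐ  ⇒  vₚ/vₐ = rₐ/rₚ
vₚ/vₐ = (1.746 × 10^12) / (8.953 × 10^10) = 19.5018

Final answer: vₚ/vₐ = 19.5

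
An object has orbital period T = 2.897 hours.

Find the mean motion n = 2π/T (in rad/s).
T = 2.897 hours = 10429.2 s
n = 2π / 10429.2 s = 0.000602461 rad/s ≈ 0.0006025 rad/s

Final answer: n = 0.0006025 rad/s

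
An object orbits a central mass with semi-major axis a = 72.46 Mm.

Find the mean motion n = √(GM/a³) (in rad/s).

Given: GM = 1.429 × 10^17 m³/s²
a = 72.46 Mm = 7.246 × 10^7 m
GM = 1.429 × 10^17 m³/s²
a³ = 3.80448 × 10^23 m³
GM/a³ = (1.429 × 10^17) / (3.80448 × 10^23) = 3.7561 × 10^-7 s⁻²
n = √(GM/a³) = 0.00061287 rad/s ≈ 0.0006129 rad/s

Final answer: n = 0.0006129 rad/s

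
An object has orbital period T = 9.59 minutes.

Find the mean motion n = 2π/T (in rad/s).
T = 9.59 minutes = 575.4 s
n = 2π / 575.4 s = 0.0109197 rad/s ≈ 0.01092 rad/s

Final answer: n = 0.01092 rad/s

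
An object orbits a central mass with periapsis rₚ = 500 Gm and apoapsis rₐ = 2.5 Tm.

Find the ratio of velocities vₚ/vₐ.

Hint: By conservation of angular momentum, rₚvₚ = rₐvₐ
rₚ = 500 Gm = 5 × 10^11 m
rₐ = 2.5 Tm = 2.5 × 10^12 m
rₚvₚ = rₐvₐ  ⇒  vₚ/vₐ = rₐ/rₚ
vₚ/vₐ = (2.5 × 10^12) / (5 × 10^11) = 5

Final answer: vₚ/vₐ = 5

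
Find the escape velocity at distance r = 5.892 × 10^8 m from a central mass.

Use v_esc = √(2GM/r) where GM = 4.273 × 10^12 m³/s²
r = 5.892 × 10^8 m
GM = 4.273 × 10^12 m³/s²
2GM/r = 2 × (4.273 × 10^12) / (5.892 × 10^8) = 14504.4 m²/s²
v_esc = √(2GM/r) = 120.434 m/s ≈ 120.4 m/s

Final answer: 120.4 m/s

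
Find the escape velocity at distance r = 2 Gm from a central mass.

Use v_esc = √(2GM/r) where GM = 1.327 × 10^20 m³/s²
r = 2 Gm = 2 × 10^9 m
GM = 1.327 × 10^20 m³/s²
2GM/r = 2 × (1.327 × 10^20) / (2 × 10^9) = 1.327 × 10^11 m²/s²
v_esc = √(2GM/r) = 364280 m/s ≈ 364.3 km/s

Final answer: 364.3 km/s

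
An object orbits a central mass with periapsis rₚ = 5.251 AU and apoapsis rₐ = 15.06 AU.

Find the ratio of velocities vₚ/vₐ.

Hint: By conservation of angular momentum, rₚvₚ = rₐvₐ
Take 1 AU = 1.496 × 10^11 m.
rₚ = 5.251 AU = 7.8555 × 10^11 m
rₐ = 15.06 AU = 2.25298 × 10^12 m
rₚvₚ = rₐvₐ  ⇒  vₚ/vₐ = rₐ/rₚ
vₚ/vₐ = (2.25298 × 10^12) / (7.8555 × 10^11) = 2.86803

Final answer: vₚ/vₐ = 2.868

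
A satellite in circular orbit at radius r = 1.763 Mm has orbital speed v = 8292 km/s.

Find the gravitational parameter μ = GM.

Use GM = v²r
r = 1.763 Mm = 1.763 × 10^6 m
v = 8292 km/s = 8.292 × 10^6 m/s
v² = 6.87573 × 10^13 m²/s²
GM = v²r = 6.87573 × 10^13 × 1.763 × 10^6 = 1.21219 × 10^20 m³/s²
GM ≈ 1.212 × 10^20 m³/s²

Final answer: GM = 1.212 × 10^20 m³/s²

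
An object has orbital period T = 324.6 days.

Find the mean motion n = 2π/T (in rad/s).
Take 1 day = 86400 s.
T = 324.6 days = 2.80454 × 10^7 s
n = 2π / (2.80454 × 10^7 s) = 2.24036 × 10^-7 rad/s ≈ 2.24 × 10^-7 rad/s

Final answer: n = 2.24 × 10^-7 rad/s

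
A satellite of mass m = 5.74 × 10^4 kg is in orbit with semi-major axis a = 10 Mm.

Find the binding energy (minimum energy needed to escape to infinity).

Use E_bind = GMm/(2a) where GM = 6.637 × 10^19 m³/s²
a = 10 Mm = 1 × 10^7 m
GM = 6.637 × 10^19 m³/s²
m = 5.74 × 10^4 kg
GMm = 6.637 × 10^19 × 57400 = 3.80964 × 10^24 m³·kg/s²
2a = 2 × 10^7 m
E_bind = GMm/(2a) = 1.90482 × 10^17 J ≈ 190.5 PJ

Final answer: 190.5 PJ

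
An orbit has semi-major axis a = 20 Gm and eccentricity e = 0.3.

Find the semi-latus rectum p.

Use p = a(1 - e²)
a = 20 Gm = 2 × 10^10 m
e = 0.3,  e² = 0.09,  1 − e² = 0.91
p = a(1 − e²) = 2 × 10^10 m × 0.91 = 1.82 × 10^10 m ≈ 18.2 Gm

Final answer: p = 18.2 Gm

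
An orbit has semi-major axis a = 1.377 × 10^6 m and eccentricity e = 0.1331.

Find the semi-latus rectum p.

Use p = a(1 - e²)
a = 1.377 × 10^6 m
e = 0.1331,  e² = 0.0177156,  1 − e² = 0.982284
p = a(1 − e²) = 1.377 × 10^6 m × 0.982284 = 1.35261 × 10^6 m ≈ 1.353 × 10^6 m

Final answer: p = 1.353 × 10^6 m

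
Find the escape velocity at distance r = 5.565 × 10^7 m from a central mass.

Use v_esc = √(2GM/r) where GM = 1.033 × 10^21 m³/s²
r = 5.565 × 10^7 m
GM = 1.033 × 10^21 m³/s²
2GM/r = 2 × (1.033 × 10^21) / (5.565 × 10^7) = 3.71249 × 10^13 m²/s²
v_esc = √(2GM/r) = 6.09302 × 10^6 m/s ≈ 6093 km/s

Final answer: 6093 km/s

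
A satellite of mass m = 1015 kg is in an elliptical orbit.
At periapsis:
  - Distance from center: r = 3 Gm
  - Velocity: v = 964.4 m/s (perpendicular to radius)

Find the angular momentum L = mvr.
r = 3 Gm = 3 × 10^9 m
v = 964.4 m/s
vr = 964.4 × 3 × 10^9 = 2.8932 × 10^12 m²/s
L = m × vr = 1015 × 2.8932 × 10^12 = 2.9366 × 10^15 kg·m²/s ≈ 2.937 × 10^15 kg·m²/s

Final answer: L = 2.937 × 10^15 kg·m²/s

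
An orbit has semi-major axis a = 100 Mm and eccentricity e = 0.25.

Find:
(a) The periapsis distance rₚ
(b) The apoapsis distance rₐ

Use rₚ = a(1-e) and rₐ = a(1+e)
a = 100 Mm = 1 × 10^8 m
e = 0.25:  1 − e = 0.75,  1 + e = 1.25
(a) rₚ = a(1 − e) = 1 × 10^8 m × 0.75 = 7.5 × 10^7 m ≈ 75 Mm
(b) rₐ = a(1 + e) = 1 × 10^8 m × 1.25 = 1.25 × 10^8 m ≈ 125 Mm

Final answer:
(a) rₚ = 75 Mm
(b) rₐ = 125 Mm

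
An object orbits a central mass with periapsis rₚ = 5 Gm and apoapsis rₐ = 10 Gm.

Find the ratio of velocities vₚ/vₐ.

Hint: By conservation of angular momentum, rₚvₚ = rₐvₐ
rₚ = 5 Gm = 5 × 10^9 m
rₐ = 10 Gm = 1 × 10^10 m
rₚvₚ = rₐvₐ  ⇒  vₚ/vₐ = rₐ/rₚ
vₚ/vₐ = (1 × 10^10) / (5 × 10^9) = 2

Final answer: vₚ/vₐ = 2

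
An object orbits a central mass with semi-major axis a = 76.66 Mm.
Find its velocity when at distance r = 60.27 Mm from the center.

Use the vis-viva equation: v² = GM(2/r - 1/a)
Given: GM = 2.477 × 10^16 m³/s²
a = 76.66 Mm = 7.666 × 10^7 m
r = 60.27 Mm = 6.027 × 10^7 m
GM = 2.477 × 10^16 m³/s²
2/r − 1/a = 3.3184 × 10^-8 − 1.30446 × 10^-8 = 2.01394 × 10^-8 m⁻¹
v² = GM (2/r − 1/a) = 4.98853 × 10^8 m²/s²
v = 22335 m/s ≈ 22.34 km/s

Final answer: 22.34 km/s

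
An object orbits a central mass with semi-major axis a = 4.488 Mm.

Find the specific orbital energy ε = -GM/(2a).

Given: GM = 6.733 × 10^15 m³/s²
a = 4.488 Mm = 4.488 × 10^6 m
GM = 6.733 × 10^15 m³/s²
2a = 8.976 × 10^6 m
ε = −GM/(2a) = -7.50111 × 10^8 J/kg ≈ -750.1 MJ/kg

Final answer: -750.1 MJ/kg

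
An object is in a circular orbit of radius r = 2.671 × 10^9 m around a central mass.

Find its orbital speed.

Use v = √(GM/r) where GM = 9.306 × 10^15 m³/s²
r = 2.671 × 10^9 m
GM = 9.306 × 10^15 m³/s²
GM/r = (9.306 × 10^15) / (2.671 × 10^9) = 3.48409 × 10^6 m²/s²
v = √(GM/r) = 1866.57 m/s ≈ 1.867 km/s

Final answer: 1.867 km/s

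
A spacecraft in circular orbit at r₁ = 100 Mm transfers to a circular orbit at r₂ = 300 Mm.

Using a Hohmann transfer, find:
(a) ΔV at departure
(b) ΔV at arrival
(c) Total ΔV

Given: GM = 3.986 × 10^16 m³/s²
r₁ = 100 Mm = 1 × 10^8 m
r₂ = 300 Mm = 3 × 10^8 m
GM = 3.986 × 10^16 m³/s²
Transfer ellipse: a_t = (r₁ + r₂)/2 = 2 × 10^8 m
Circular speed at r₁: v₁ = √(GM/r₁) = 19965 m/s
Transfer speed at r₁ (periapsis): v₁ₜ = √(GM(2/r₁ − 1/a_t)) = 24452 m/s
(a) ΔV₁ = v₁ₜ − v₁ = 4487.02 m/s ≈ 4.487 km/s
Circular speed at r₂: v₂ = √(GM/r₂) = 11526.8 m/s
Transfer speed at r₂ (apoapsis): v₂ₜ = √(GM(2/r₂ − 1/a_t)) = 8150.66 m/s
(b) ΔV₂ = v₂ − v₂ₜ = 3376.12 m/s ≈ 3.376 km/s
(c) ΔV_total = ΔV₁ + ΔV₂ = 7863.14 m/s ≈ 7.863 km/s

Final answer:
(a) ΔV₁ = 4.487 km/s
(b) ΔV₂ = 3.376 km/s
(c) ΔV_total = 7.863 km/s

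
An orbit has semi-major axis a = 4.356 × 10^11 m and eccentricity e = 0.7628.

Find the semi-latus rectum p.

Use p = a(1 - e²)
a = 4.356 × 10^11 m
e = 0.7628,  e² = 0.581864,  1 − e² = 0.418136
p = a(1 − e²) = 4.356 × 10^11 m × 0.418136 = 1.8214 × 10^11 m ≈ 1.821 × 10^11 m

Final answer: p = 1.821 × 10^11 m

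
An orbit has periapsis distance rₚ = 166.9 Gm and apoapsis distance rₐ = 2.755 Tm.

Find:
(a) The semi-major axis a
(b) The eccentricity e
rₚ = 166.9 Gm = 1.669 × 10^11 m
rₐ = 2.755 Tm = 2.755 × 10^12 m
(a) a = (rₚ + rₐ)/2 = 1.46095 × 10^12 m ≈ 1.461 Tm
(b) e = (rₐ − rₚ)/(rₐ + rₚ) = (2.5881 × 10^12) / (2.9219 × 10^12) = 0.885759

Final answer:
(a) a = 1.461 Tm
(b) e = 0.8858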